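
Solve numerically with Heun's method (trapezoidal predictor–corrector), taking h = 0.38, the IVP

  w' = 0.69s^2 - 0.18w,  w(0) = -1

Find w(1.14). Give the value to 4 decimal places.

Heun: k1 = f(s_n, w_n); k2 = f(s_n + h, w_n + h·k1); w_{n+1} = w_n + (h/2)·(k1 + k2).
s=0.000000, w=-1.000000:
  k1 = f(0.000000, -1.000000) = 0.180000
  k2 = f(0.380000, -0.931600) = 0.267324
  w ← -1.000000 + (0.38/2)·(0.180000 + 0.267324) = -0.915008
s=0.380000, w=-0.915008:
  k1 = f(0.380000, -0.915008) = 0.264338
  k2 = f(0.760000, -0.814560) = 0.545165
  w ← -0.915008 + (0.38/2)·(0.264338 + 0.545165) = -0.761203
s=0.760000, w=-0.761203:
  k1 = f(0.760000, -0.761203) = 0.535561
  k2 = f(1.140000, -0.557690) = 0.997108
  w ← -0.761203 + (0.38/2)·(0.535561 + 0.997108) = -0.469996
w(1.14) ≈ -0.4700

-0.4700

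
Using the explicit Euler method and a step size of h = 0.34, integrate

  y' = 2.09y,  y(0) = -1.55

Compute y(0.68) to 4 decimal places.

Euler: y_{n+1} = y_n + h·f(x_n, y_n).
x=0.000000, y=-1.550000: f=-3.239500 → y ← -1.550000 + 0.34·(-3.239500) = -2.651430
x=0.340000, y=-2.651430: f=-5.541489 → y ← -2.651430 + 0.34·(-5.541489) = -4.535536
y(0.68) ≈ -4.5355

-4.5355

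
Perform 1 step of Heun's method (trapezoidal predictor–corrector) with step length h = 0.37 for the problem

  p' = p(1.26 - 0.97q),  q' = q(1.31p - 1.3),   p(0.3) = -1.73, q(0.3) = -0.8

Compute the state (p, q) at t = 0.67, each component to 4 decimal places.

Heun on (p,q): k1 = f(t_n, state_n); k2 = f(t_n + h, state_n + h·k1); state_{n+1} = state_n + (h/2)·(k1 + k2).
0.300000: (-1.730000, -0.800000)
  k1 = (-3.522280, 2.853040)
  predictor → (-3.033244, 0.255625)
  k2 = (-3.069776, -1.348050)
  → (-2.949530, -0.521577)
(p(0.67), q(0.67)) ≈ (-2.9495, -0.5216)

-2.9495, -0.5216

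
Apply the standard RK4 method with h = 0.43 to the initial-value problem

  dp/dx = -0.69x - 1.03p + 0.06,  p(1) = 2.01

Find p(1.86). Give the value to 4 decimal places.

0.2759

RK4: k1 = f(x_n, p_n); k2 = f(x_n + h/2, p_n + (h/2)·k1); k3 = f(x_n + h/2, p_n + (h/2)·k2); k4 = f(x_n + h, p_n + h·k3); p_{n+1} = p_n + (h/6)·(k1 + 2k2 + 2k3 + k4).
x=1.000000, p=2.010000:
  k1 = f(1.000000, 2.010000) = -2.700300
  k2 = f(1.215000, 1.429435) = -2.250669
  k3 = f(1.215000, 1.526106) = -2.350239
  k4 = f(1.430000, 0.999397) = -1.956079
  p ← 2.010000 + (0.43/6)·(k1 + 2k2 + 2k3 + k4) = 1.016829
x=1.430000, p=1.016829:
  k1 = f(1.430000, 1.016829) = -1.974034
  k2 = f(1.645000, 0.592412) = -1.685234
  k3 = f(1.645000, 0.654504) = -1.749189
  k4 = f(1.860000, 0.264678) = -1.496018
  p ← 1.016829 + (0.43/6)·(k1 + 2k2 + 2k3 + k4) = 0.275875
p(1.86) ≈ 0.2759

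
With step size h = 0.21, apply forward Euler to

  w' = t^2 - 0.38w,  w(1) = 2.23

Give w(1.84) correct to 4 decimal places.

Euler: w_{n+1} = w_n + h·f(t_n, w_n).
t=1.000000, w=2.230000: f=0.152600 → w ← 2.230000 + 0.21·0.152600 = 2.262046
t=1.210000, w=2.262046: f=0.604523 → w ← 2.262046 + 0.21·0.604523 = 2.388996
t=1.420000, w=2.388996: f=1.108582 → w ← 2.388996 + 0.21·1.108582 = 2.621798
t=1.630000, w=2.621798: f=1.660617 → w ← 2.621798 + 0.21·1.660617 = 2.970527
w(1.84) ≈ 2.9705

2.9705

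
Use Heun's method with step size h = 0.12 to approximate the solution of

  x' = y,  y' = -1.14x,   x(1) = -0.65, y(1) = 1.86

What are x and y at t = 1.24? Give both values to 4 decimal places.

-0.1860, 1.9754

Heun on (x,y): k1 = f(t_n, state_n); k2 = f(t_n + h, state_n + h·k1); state_{n+1} = state_n + (h/2)·(k1 + k2).
1.000000: (-0.650000, 1.860000)
  k1 = (1.860000, 0.741000)
  predictor → (-0.426800, 1.948920)
  k2 = (1.948920, 0.486552)
  → (-0.421465, 1.933653)
1.120000: (-0.421465, 1.933653)
  k1 = (1.933653, 0.480470)
  predictor → (-0.189426, 1.991310)
  k2 = (1.991310, 0.215946)
  → (-0.185967, 1.975438)
(x(1.24), y(1.24)) ≈ (-0.1860, 1.9754)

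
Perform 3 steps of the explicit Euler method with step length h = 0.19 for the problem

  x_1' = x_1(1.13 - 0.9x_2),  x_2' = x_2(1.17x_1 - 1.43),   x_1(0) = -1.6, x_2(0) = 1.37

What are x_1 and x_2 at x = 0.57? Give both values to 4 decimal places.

-2.0897, 0.0649

Euler on (x_1,x_2): x_1_{n+1} = x_1_n + h·x_1', x_2_{n+1} = x_2_n + h·x_2'.
0.000000: (-1.600000, 1.370000); f=(0.164800, -4.523740) → (-1.568688, 0.510489)
0.190000: (-1.568688, 0.510489); f=(-1.051899, -1.666934) → (-1.768549, 0.193772)
0.380000: (-1.768549, 0.193772); f=(-1.690035, -0.678047) → (-2.089655, 0.064943)
(x_1(0.57), x_2(0.57)) ≈ (-2.0897, 0.0649)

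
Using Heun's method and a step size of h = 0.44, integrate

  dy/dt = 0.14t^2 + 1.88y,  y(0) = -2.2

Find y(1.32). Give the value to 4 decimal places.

-22.2588

Heun: k1 = f(t_n, y_n); k2 = f(t_n + h, y_n + h·k1); y_{n+1} = y_n + (h/2)·(k1 + k2).
t=0.000000, y=-2.200000:
  k1 = f(0.000000, -2.200000) = -4.136000
  k2 = f(0.440000, -4.019840) = -7.530195
  y ← -2.200000 + (0.44/2)·(-4.136000 + (-7.530195)) = -4.766563
t=0.440000, y=-4.766563:
  k1 = f(0.440000, -4.766563) = -8.934034
  k2 = f(0.880000, -8.697538) = -16.242956
  y ← -4.766563 + (0.44/2)·(-8.934034 + (-16.242956)) = -10.305501
t=0.880000, y=-10.305501:
  k1 = f(0.880000, -10.305501) = -19.265925
  k2 = f(1.320000, -18.782508) = -35.067179
  y ← -10.305501 + (0.44/2)·(-19.265925 + (-35.067179)) = -22.258784
y(1.32) ≈ -22.2588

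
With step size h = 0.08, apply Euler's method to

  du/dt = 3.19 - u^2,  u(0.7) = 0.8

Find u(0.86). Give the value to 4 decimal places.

1.1786

Euler: u_{n+1} = u_n + h·f(t_n, u_n).
t=0.700000, u=0.800000: f=2.550000 → u ← 0.800000 + 0.08·2.550000 = 1.004000
t=0.780000, u=1.004000: f=2.181984 → u ← 1.004000 + 0.08·2.181984 = 1.178559
u(0.86) ≈ 1.1786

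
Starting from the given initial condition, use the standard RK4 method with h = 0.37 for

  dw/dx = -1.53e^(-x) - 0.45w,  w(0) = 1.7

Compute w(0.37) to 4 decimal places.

1.0056

RK4: k1 = f(x_n, w_n); k2 = f(x_n + h/2, w_n + (h/2)·k1); k3 = f(x_n + h/2, w_n + (h/2)·k2); k4 = f(x_n + h, w_n + h·k3); w_{n+1} = w_n + (h/6)·(k1 + 2k2 + 2k3 + k4).
x=0.000000, w=1.700000:
  k1 = f(0.000000, 1.700000) = -2.295000
  k2 = f(0.185000, 1.275425) = -1.845531
  k3 = f(0.185000, 1.358577) = -1.882949
  k4 = f(0.370000, 1.003309) = -1.508312
  w ← 1.700000 + (0.37/6)·(k1 + 2k2 + 2k3 + k4) = 1.005617
w(0.37) ≈ 1.0056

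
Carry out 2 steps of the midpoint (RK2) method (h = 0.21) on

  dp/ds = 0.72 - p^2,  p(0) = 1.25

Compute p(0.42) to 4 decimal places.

Midpoint: k1 = f(s_n, p_n); k2 = f(s_n + h/2, p_n + (h/2)·k1); p_{n+1} = p_n + h·k2.
s=0.000000, p=1.250000:
  k1 = f(0.000000, 1.250000) = -0.842500
  k2 = f(0.105000, 1.161538) = -0.629169
  p ← 1.250000 + 0.21·(-0.629169) = 1.117874
s=0.210000, p=1.117874:
  k1 = f(0.210000, 1.117874) = -0.529643
  k2 = f(0.315000, 1.062262) = -0.408400
  p ← 1.117874 + 0.21·(-0.408400) = 1.032110
p(0.42) ≈ 1.0321

1.0321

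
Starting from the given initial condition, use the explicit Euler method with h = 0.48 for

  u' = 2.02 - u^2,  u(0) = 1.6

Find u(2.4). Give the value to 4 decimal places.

1.4200

Euler: u_{n+1} = u_n + h·f(x_n, u_n).
x=0.000000, u=1.600000: f=-0.540000 → u ← 1.600000 + 0.48·(-0.540000) = 1.340800
x=0.480000, u=1.340800: f=0.222255 → u ← 1.340800 + 0.48·0.222255 = 1.447483
x=0.960000, u=1.447483: f=-0.075206 → u ← 1.447483 + 0.48·(-0.075206) = 1.411384
x=1.440000, u=1.411384: f=0.027996 → u ← 1.411384 + 0.48·0.027996 = 1.424822
x=1.920000, u=1.424822: f=-0.010117 → u ← 1.424822 + 0.48·(-0.010117) = 1.419966
u(2.4) ≈ 1.4200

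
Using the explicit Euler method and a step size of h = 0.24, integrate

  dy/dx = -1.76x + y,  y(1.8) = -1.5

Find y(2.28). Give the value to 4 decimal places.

-4.1109

Euler: y_{n+1} = y_n + h·f(x_n, y_n).
x=1.800000, y=-1.500000: f=-4.668000 → y ← -1.500000 + 0.24·(-4.668000) = -2.620320
x=2.040000, y=-2.620320: f=-6.210720 → y ← -2.620320 + 0.24·(-6.210720) = -4.110893
y(2.28) ≈ -4.1109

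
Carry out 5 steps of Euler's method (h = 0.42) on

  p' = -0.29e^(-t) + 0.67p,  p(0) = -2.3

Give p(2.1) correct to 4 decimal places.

-8.5961

Euler: p_{n+1} = p_n + h·f(t_n, p_n).
t=0.000000, p=-2.300000: f=-1.831000 → p ← -2.300000 + 0.42·(-1.831000) = -3.069020
t=0.420000, p=-3.069020: f=-2.246787 → p ← -3.069020 + 0.42·(-2.246787) = -4.012671
t=0.840000, p=-4.012671: f=-2.813685 → p ← -4.012671 + 0.42·(-2.813685) = -5.194418
t=1.260000, p=-5.194418: f=-3.562520 → p ← -5.194418 + 0.42·(-3.562520) = -6.690677
t=1.680000, p=-6.690677: f=-4.536802 → p ← -6.690677 + 0.42·(-4.536802) = -8.596134
p(2.1) ≈ -8.5961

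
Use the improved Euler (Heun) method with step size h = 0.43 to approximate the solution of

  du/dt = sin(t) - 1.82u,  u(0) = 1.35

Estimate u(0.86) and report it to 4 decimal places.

Heun: k1 = f(t_n, u_n); k2 = f(t_n + h, u_n + h·k1); u_{n+1} = u_n + (h/2)·(k1 + k2).
t=0.000000, u=1.350000:
  k1 = f(0.000000, 1.350000) = -2.457000
  k2 = f(0.430000, 0.293490) = -0.117281
  u ← 1.350000 + (0.43/2)·(-2.457000 + (-0.117281)) = 0.796530
t=0.430000, u=0.796530:
  k1 = f(0.430000, 0.796530) = -1.032813
  k2 = f(0.860000, 0.352420) = 0.116438
  u ← 0.796530 + (0.43/2)·(-1.032813 + 0.116438) = 0.599509
u(0.86) ≈ 0.5995

0.5995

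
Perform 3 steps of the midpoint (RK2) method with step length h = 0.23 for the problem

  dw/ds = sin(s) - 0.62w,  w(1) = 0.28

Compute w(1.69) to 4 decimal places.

0.7227

Midpoint: k1 = f(s_n, w_n); k2 = f(s_n + h/2, w_n + (h/2)·k1); w_{n+1} = w_n + h·k2.
s=1.000000, w=0.280000:
  k1 = f(1.000000, 0.280000) = 0.667871
  k2 = f(1.115000, 0.356805) = 0.676692
  w ← 0.280000 + 0.23·0.676692 = 0.435639
s=1.230000, w=0.435639:
  k1 = f(1.230000, 0.435639) = 0.672393
  k2 = f(1.345000, 0.512964) = 0.656578
  w ← 0.435639 + 0.23·0.656578 = 0.586652
s=1.460000, w=0.586652:
  k1 = f(1.460000, 0.586652) = 0.630144
  k2 = f(1.575000, 0.659119) = 0.591338
  w ← 0.586652 + 0.23·0.591338 = 0.722660
w(1.69) ≈ 0.7227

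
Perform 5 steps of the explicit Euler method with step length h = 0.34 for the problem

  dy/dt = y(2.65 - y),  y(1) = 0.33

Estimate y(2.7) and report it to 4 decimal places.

Euler: y_{n+1} = y_n + h·f(t_n, y_n).
t=1.000000, y=0.330000: f=0.765600 → y ← 0.330000 + 0.34·0.765600 = 0.590304
t=1.340000, y=0.590304: f=1.215847 → y ← 0.590304 + 0.34·1.215847 = 1.003692
t=1.680000, y=1.003692: f=1.652386 → y ← 1.003692 + 0.34·1.652386 = 1.565503
t=2.020000, y=1.565503: f=1.697783 → y ← 1.565503 + 0.34·1.697783 = 2.142749
t=2.360000, y=2.142749: f=1.086911 → y ← 2.142749 + 0.34·1.086911 = 2.512299
y(2.7) ≈ 2.5123

2.5123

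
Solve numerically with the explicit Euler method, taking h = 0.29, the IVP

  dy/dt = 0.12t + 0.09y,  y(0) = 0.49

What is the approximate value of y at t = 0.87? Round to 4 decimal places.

0.5599

Euler: y_{n+1} = y_n + h·f(t_n, y_n).
t=0.000000, y=0.490000: f=0.044100 → y ← 0.490000 + 0.29·0.044100 = 0.502789
t=0.290000, y=0.502789: f=0.080051 → y ← 0.502789 + 0.29·0.080051 = 0.526004
t=0.580000, y=0.526004: f=0.116940 → y ← 0.526004 + 0.29·0.116940 = 0.559916
y(0.87) ≈ 0.5599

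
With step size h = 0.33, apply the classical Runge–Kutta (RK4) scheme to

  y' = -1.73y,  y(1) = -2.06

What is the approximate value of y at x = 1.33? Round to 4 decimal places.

RK4: k1 = f(x_n, y_n); k2 = f(x_n + h/2, y_n + (h/2)·k1); k3 = f(x_n + h/2, y_n + (h/2)·k2); k4 = f(x_n + h, y_n + h·k3); y_{n+1} = y_n + (h/6)·(k1 + 2k2 + 2k3 + k4).
x=1.000000, y=-2.060000:
  k1 = f(1.000000, -2.060000) = 3.563800
  k2 = f(1.165000, -1.471973) = 2.546513
  k3 = f(1.165000, -1.639825) = 2.836898
  k4 = f(1.330000, -1.123824) = 1.944215
  y ← -2.060000 + (0.33/6)·(k1 + 2k2 + 2k3 + k4) = -1.164884
y(1.33) ≈ -1.1649

-1.1649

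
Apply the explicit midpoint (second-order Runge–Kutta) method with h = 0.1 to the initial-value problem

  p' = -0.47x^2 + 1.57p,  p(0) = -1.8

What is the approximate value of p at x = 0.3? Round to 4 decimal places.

Midpoint: k1 = f(x_n, p_n); k2 = f(x_n + h/2, p_n + (h/2)·k1); p_{n+1} = p_n + h·k2.
x=0.000000, p=-1.800000:
  k1 = f(0.000000, -1.800000) = -2.826000
  k2 = f(0.050000, -1.941300) = -3.049016
  p ← -1.800000 + 0.1·(-3.049016) = -2.104902
x=0.100000, p=-2.104902:
  k1 = f(0.100000, -2.104902) = -3.309396
  k2 = f(0.150000, -2.270371) = -3.575058
  p ← -2.104902 + 0.1·(-3.575058) = -2.462407
x=0.200000, p=-2.462407:
  k1 = f(0.200000, -2.462407) = -3.884780
  k2 = f(0.250000, -2.656646) = -4.200310
  p ← -2.462407 + 0.1·(-4.200310) = -2.882438
p(0.3) ≈ -2.8824

-2.8824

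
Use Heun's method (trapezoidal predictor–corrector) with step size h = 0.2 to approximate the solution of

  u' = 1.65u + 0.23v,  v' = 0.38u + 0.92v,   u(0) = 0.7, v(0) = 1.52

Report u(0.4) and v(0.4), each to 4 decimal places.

Heun on (u,v): k1 = f(x_n, state_n); k2 = f(x_n + h, state_n + h·k1); state_{n+1} = state_n + (h/2)·(k1 + k2).
0.000000: (0.700000, 1.520000)
  k1 = (1.504600, 1.664400)
  predictor → (1.000920, 1.852880)
  k2 = (2.077680, 2.084999)
  → (1.058228, 1.894940)
0.200000: (1.058228, 1.894940)
  k1 = (2.181912, 2.145471)
  predictor → (1.494611, 2.324034)
  k2 = (3.000635, 2.706063)
  → (1.576483, 2.380093)
(u(0.4), v(0.4)) ≈ (1.5765, 2.3801)

1.5765, 2.3801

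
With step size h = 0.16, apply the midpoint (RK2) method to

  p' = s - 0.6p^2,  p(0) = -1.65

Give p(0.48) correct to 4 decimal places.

-2.8984

Midpoint: k1 = f(s_n, p_n); k2 = f(s_n + h/2, p_n + (h/2)·k1); p_{n+1} = p_n + h·k2.
s=0.000000, p=-1.650000:
  k1 = f(0.000000, -1.650000) = -1.633500
  k2 = f(0.080000, -1.780680) = -1.822493
  p ← -1.650000 + 0.16·(-1.822493) = -1.941599
s=0.160000, p=-1.941599:
  k1 = f(0.160000, -1.941599) = -2.101884
  k2 = f(0.240000, -2.109750) = -2.430626
  p ← -1.941599 + 0.16·(-2.430626) = -2.330499
s=0.320000, p=-2.330499:
  k1 = f(0.320000, -2.330499) = -2.938735
  k2 = f(0.400000, -2.565598) = -3.549375
  p ← -2.330499 + 0.16·(-3.549375) = -2.898399
p(0.48) ≈ -2.8984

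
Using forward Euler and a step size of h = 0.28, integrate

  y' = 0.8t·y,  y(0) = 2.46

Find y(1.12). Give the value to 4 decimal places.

Euler: y_{n+1} = y_n + h·f(t_n, y_n).
t=0.000000, y=2.460000: f=0.000000 → y ← 2.460000 + 0.28·0.000000 = 2.460000
t=0.280000, y=2.460000: f=0.551040 → y ← 2.460000 + 0.28·0.551040 = 2.614291
t=0.560000, y=2.614291: f=1.171202 → y ← 2.614291 + 0.28·1.171202 = 2.942228
t=0.840000, y=2.942228: f=1.977177 → y ← 2.942228 + 0.28·1.977177 = 3.495837
y(1.12) ≈ 3.4958

3.4958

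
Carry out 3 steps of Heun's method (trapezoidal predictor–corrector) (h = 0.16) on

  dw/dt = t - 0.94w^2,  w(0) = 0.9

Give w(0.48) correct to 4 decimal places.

0.7374

Heun: k1 = f(t_n, w_n); k2 = f(t_n + h, w_n + h·k1); w_{n+1} = w_n + (h/2)·(k1 + k2).
t=0.000000, w=0.900000:
  k1 = f(0.000000, 0.900000) = -0.761400
  k2 = f(0.160000, 0.778176) = -0.409224
  w ← 0.900000 + (0.16/2)·(-0.761400 + (-0.409224)) = 0.806350
t=0.160000, w=0.806350:
  k1 = f(0.160000, 0.806350) = -0.451188
  k2 = f(0.320000, 0.734160) = -0.186651
  w ← 0.806350 + (0.16/2)·(-0.451188 + (-0.186651)) = 0.755323
t=0.320000, w=0.755323:
  k1 = f(0.320000, 0.755323) = -0.216282
  k2 = f(0.480000, 0.720718) = -0.008268
  w ← 0.755323 + (0.16/2)·(-0.216282 + (-0.008268)) = 0.737359
w(0.48) ≈ 0.7374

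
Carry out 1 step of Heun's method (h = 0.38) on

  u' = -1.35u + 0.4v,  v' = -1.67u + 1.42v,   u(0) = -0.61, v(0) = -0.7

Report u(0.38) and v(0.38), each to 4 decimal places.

-0.4557, -0.7536

Heun on (u,v): k1 = f(t_n, state_n); k2 = f(t_n + h, state_n + h·k1); state_{n+1} = state_n + (h/2)·(k1 + k2).
0.000000: (-0.610000, -0.700000)
  k1 = (0.543500, 0.024700)
  predictor → (-0.403470, -0.690614)
  k2 = (0.268439, -0.306877)
  → (-0.455732, -0.753614)
(u(0.38), v(0.38)) ≈ (-0.4557, -0.7536)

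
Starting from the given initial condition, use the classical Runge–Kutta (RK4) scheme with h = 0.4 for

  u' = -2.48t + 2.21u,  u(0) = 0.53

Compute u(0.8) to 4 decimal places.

RK4: k1 = f(t_n, u_n); k2 = f(t_n + h/2, u_n + (h/2)·k1); k3 = f(t_n + h/2, u_n + (h/2)·k2); k4 = f(t_n + h, u_n + h·k3); u_{n+1} = u_n + (h/6)·(k1 + 2k2 + 2k3 + k4).
t=0.000000, u=0.530000:
  k1 = f(0.000000, 0.530000) = 1.171300
  k2 = f(0.200000, 0.764260) = 1.193015
  k3 = f(0.200000, 0.768603) = 1.202612
  k4 = f(0.400000, 1.011045) = 1.242409
  u ← 0.530000 + (0.4/6)·(k1 + 2k2 + 2k3 + k4) = 1.010331
t=0.400000, u=1.010331:
  k1 = f(0.400000, 1.010331) = 1.240831
  k2 = f(0.600000, 1.258497) = 1.293279
  k3 = f(0.600000, 1.268987) = 1.316460
  k4 = f(0.800000, 1.536915) = 1.412582
  u ← 1.010331 + (0.4/6)·(k1 + 2k2 + 2k3 + k4) = 1.535190
u(0.8) ≈ 1.5352

1.5352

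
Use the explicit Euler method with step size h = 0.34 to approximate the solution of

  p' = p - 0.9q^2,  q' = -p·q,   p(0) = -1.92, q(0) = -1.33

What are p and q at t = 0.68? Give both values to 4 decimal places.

Euler on (p,q): p_{n+1} = p_n + h·p', q_{n+1} = q_n + h·q'.
0.000000: (-1.920000, -1.330000); f=(-3.512010, -2.553600) → (-3.114083, -2.198224)
0.340000: (-3.114083, -2.198224); f=(-7.463053, -6.845453) → (-5.651522, -4.525678)
(p(0.68), q(0.68)) ≈ (-5.6515, -4.5257)

-5.6515, -4.5257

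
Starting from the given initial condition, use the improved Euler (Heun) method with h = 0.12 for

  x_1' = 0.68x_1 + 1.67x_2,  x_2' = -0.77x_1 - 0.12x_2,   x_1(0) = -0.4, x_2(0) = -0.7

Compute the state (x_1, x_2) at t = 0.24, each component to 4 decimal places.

Heun on (x_1,x_2): k1 = f(t_n, state_n); k2 = f(t_n + h, state_n + h·k1); state_{n+1} = state_n + (h/2)·(k1 + k2).
0.000000: (-0.400000, -0.700000)
  k1 = (-1.441000, 0.392000)
  predictor → (-0.572920, -0.652960)
  k2 = (-1.480029, 0.519504)
  → (-0.575262, -0.645310)
0.120000: (-0.575262, -0.645310)
  k1 = (-1.468845, 0.520389)
  predictor → (-0.751523, -0.582863)
  k2 = (-1.484417, 0.648616)
  → (-0.752457, -0.575169)
(x_1(0.24), x_2(0.24)) ≈ (-0.7525, -0.5752)

-0.7525, -0.5752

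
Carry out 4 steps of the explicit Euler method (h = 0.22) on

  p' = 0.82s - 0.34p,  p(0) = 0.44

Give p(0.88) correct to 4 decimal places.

0.5489

Euler: p_{n+1} = p_n + h·f(s_n, p_n).
s=0.000000, p=0.440000: f=-0.149600 → p ← 0.440000 + 0.22·(-0.149600) = 0.407088
s=0.220000, p=0.407088: f=0.041990 → p ← 0.407088 + 0.22·0.041990 = 0.416326
s=0.440000, p=0.416326: f=0.219249 → p ← 0.416326 + 0.22·0.219249 = 0.464561
s=0.660000, p=0.464561: f=0.383249 → p ← 0.464561 + 0.22·0.383249 = 0.548876
p(0.88) ≈ 0.5489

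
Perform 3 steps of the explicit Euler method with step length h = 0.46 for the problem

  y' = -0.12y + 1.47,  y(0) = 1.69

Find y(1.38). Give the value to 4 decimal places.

Euler: y_{n+1} = y_n + h·f(s_n, y_n).
s=0.000000, y=1.690000: f=1.267200 → y ← 1.690000 + 0.46·1.267200 = 2.272912
s=0.460000, y=2.272912: f=1.197251 → y ← 2.272912 + 0.46·1.197251 = 2.823647
s=0.920000, y=2.823647: f=1.131162 → y ← 2.823647 + 0.46·1.131162 = 3.343982
y(1.38) ≈ 3.3440

3.3440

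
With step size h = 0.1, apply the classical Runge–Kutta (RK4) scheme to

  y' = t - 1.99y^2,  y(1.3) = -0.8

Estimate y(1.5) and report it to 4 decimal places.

-0.7677

RK4: k1 = f(t_n, y_n); k2 = f(t_n + h/2, y_n + (h/2)·k1); k3 = f(t_n + h/2, y_n + (h/2)·k2); k4 = f(t_n + h, y_n + h·k3); y_{n+1} = y_n + (h/6)·(k1 + 2k2 + 2k3 + k4).
t=1.300000, y=-0.800000:
  k1 = f(1.300000, -0.800000) = 0.026400
  k2 = f(1.350000, -0.798680) = 0.080599
  k3 = f(1.350000, -0.795970) = 0.089199
  k4 = f(1.400000, -0.791080) = 0.154643
  y ← -0.800000 + (0.1/6)·(k1 + 2k2 + 2k3 + k4) = -0.791323
t=1.400000, y=-0.791323:
  k1 = f(1.400000, -0.791323) = 0.153879
  k2 = f(1.450000, -0.783629) = 0.227993
  k3 = f(1.450000, -0.779923) = 0.239523
  k4 = f(1.500000, -0.767370) = 0.328174
  y ← -0.791323 + (0.1/6)·(k1 + 2k2 + 2k3 + k4) = -0.767705
y(1.5) ≈ -0.7677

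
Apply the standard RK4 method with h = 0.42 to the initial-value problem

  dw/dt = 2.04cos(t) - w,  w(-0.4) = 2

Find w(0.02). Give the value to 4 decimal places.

1.9980

RK4: k1 = f(t_n, w_n); k2 = f(t_n + h/2, w_n + (h/2)·k1); k3 = f(t_n + h/2, w_n + (h/2)·k2); k4 = f(t_n + h, w_n + h·k3); w_{n+1} = w_n + (h/6)·(k1 + 2k2 + 2k3 + k4).
t=-0.400000, w=2.000000:
  k1 = f(-0.400000, 2.000000) = -0.121036
  k2 = f(-0.190000, 1.974583) = 0.028706
  k3 = f(-0.190000, 2.006028) = -0.002740
  k4 = f(0.020000, 1.998849) = 0.040743
  w ← 2.000000 + (0.42/6)·(k1 + 2k2 + 2k3 + k4) = 1.998015
w(0.02) ≈ 1.9980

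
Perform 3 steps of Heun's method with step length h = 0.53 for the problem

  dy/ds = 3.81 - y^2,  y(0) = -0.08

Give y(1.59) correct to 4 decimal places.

Heun: k1 = f(s_n, y_n); k2 = f(s_n + h, y_n + h·k1); y_{n+1} = y_n + (h/2)·(k1 + k2).
s=0.000000, y=-0.080000:
  k1 = f(0.000000, -0.080000) = 3.803600
  k2 = f(0.530000, 1.935908) = 0.062260
  y ← -0.080000 + (0.53/2)·(3.803600 + 0.062260) = 0.944453
s=0.530000, y=0.944453:
  k1 = f(0.530000, 0.944453) = 2.918009
  k2 = f(1.060000, 2.490998) = -2.395069
  y ← 0.944453 + (0.53/2)·(2.918009 + (-2.395069)) = 1.083032
s=1.060000, y=1.083032:
  k1 = f(1.060000, 1.083032) = 2.637042
  k2 = f(1.590000, 2.480664) = -2.343694
  y ← 1.083032 + (0.53/2)·(2.637042 + (-2.343694)) = 1.160769
y(1.59) ≈ 1.1608

1.1608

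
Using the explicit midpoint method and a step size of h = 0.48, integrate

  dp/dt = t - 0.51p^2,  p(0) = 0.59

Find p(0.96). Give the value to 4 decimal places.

0.8581

Midpoint: k1 = f(t_n, p_n); k2 = f(t_n + h/2, p_n + (h/2)·k1); p_{n+1} = p_n + h·k2.
t=0.000000, p=0.590000:
  k1 = f(0.000000, 0.590000) = -0.177531
  k2 = f(0.240000, 0.547393) = 0.087184
  p ← 0.590000 + 0.48·0.087184 = 0.631848
t=0.480000, p=0.631848:
  k1 = f(0.480000, 0.631848) = 0.276391
  k2 = f(0.720000, 0.698182) = 0.471396
  p ← 0.631848 + 0.48·0.471396 = 0.858119
p(0.96) ≈ 0.8581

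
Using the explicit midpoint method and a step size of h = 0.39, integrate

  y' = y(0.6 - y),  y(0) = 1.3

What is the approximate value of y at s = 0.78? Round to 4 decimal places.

Midpoint: k1 = f(s_n, y_n); k2 = f(s_n + h/2, y_n + (h/2)·k1); y_{n+1} = y_n + h·k2.
s=0.000000, y=1.300000:
  k1 = f(0.000000, 1.300000) = -0.910000
  k2 = f(0.195000, 1.122550) = -0.586589
  y ← 1.300000 + 0.39·(-0.586589) = 1.071230
s=0.390000, y=1.071230:
  k1 = f(0.390000, 1.071230) = -0.504796
  k2 = f(0.585000, 0.972795) = -0.362653
  y ← 1.071230 + 0.39·(-0.362653) = 0.929796
y(0.78) ≈ 0.9298

0.9298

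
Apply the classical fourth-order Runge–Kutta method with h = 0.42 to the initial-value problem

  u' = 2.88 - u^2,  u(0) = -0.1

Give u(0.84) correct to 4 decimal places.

RK4: k1 = f(t_n, u_n); k2 = f(t_n + h/2, u_n + (h/2)·k1); k3 = f(t_n + h/2, u_n + (h/2)·k2); k4 = f(t_n + h, u_n + h·k3); u_{n+1} = u_n + (h/6)·(k1 + 2k2 + 2k3 + k4).
t=0.000000, u=-0.100000:
  k1 = f(0.000000, -0.100000) = 2.870000
  k2 = f(0.210000, 0.502700) = 2.627293
  k3 = f(0.210000, 0.451731) = 2.675939
  k4 = f(0.420000, 1.023894) = 1.831641
  u ← -0.100000 + (0.42/6)·(k1 + 2k2 + 2k3 + k4) = 0.971567
t=0.420000, u=0.971567:
  k1 = f(0.420000, 0.971567) = 1.936057
  k2 = f(0.630000, 1.378139) = 0.980732
  k3 = f(0.630000, 1.177521) = 1.493444
  k4 = f(0.840000, 1.598814) = 0.323794
  u ← 0.971567 + (0.42/6)·(k1 + 2k2 + 2k3 + k4) = 1.476142
u(0.84) ≈ 1.4761

1.4761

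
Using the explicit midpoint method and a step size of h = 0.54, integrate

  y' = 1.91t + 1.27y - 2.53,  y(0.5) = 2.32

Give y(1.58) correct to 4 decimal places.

Midpoint: k1 = f(t_n, y_n); k2 = f(t_n + h/2, y_n + (h/2)·k1); y_{n+1} = y_n + h·k2.
t=0.500000, y=2.320000:
  k1 = f(0.500000, 2.320000) = 1.371400
  k2 = f(0.770000, 2.690278) = 2.357353
  y ← 2.320000 + 0.54·2.357353 = 3.592971
t=1.040000, y=3.592971:
  k1 = f(1.040000, 3.592971) = 4.019473
  k2 = f(1.310000, 4.678228) = 5.913450
  y ← 3.592971 + 0.54·5.913450 = 6.786234
y(1.58) ≈ 6.7862

6.7862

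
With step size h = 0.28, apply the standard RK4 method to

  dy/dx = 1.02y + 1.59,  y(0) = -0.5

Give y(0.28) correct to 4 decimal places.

-0.1500

RK4: k1 = f(x_n, y_n); k2 = f(x_n + h/2, y_n + (h/2)·k1); k3 = f(x_n + h/2, y_n + (h/2)·k2); k4 = f(x_n + h, y_n + h·k3); y_{n+1} = y_n + (h/6)·(k1 + 2k2 + 2k3 + k4).
x=0.000000, y=-0.500000:
  k1 = f(0.000000, -0.500000) = 1.080000
  k2 = f(0.140000, -0.348800) = 1.234224
  k3 = f(0.140000, -0.327209) = 1.256247
  k4 = f(0.280000, -0.148251) = 1.438784
  y ← -0.500000 + (0.28/6)·(k1 + 2k2 + 2k3 + k4) = -0.150013
y(0.28) ≈ -0.1500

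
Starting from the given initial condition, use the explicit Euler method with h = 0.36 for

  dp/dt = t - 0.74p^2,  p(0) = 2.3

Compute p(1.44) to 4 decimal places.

Euler: p_{n+1} = p_n + h·f(t_n, p_n).
t=0.000000, p=2.300000: f=-3.914600 → p ← 2.300000 + 0.36·(-3.914600) = 0.890744
t=0.360000, p=0.890744: f=-0.227134 → p ← 0.890744 + 0.36·(-0.227134) = 0.808976
t=0.720000, p=0.808976: f=0.235713 → p ← 0.808976 + 0.36·0.235713 = 0.893832
t=1.080000, p=0.893832: f=0.488787 → p ← 0.893832 + 0.36·0.488787 = 1.069796
p(1.44) ≈ 1.0698

1.0698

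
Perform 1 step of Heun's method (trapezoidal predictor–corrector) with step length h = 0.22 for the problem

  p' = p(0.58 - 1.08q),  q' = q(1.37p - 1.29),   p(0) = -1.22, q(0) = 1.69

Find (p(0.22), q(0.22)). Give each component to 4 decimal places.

-1.0474, 0.9773

Heun on (p,q): k1 = f(t_n, state_n); k2 = f(t_n + h, state_n + h·k1); state_{n+1} = state_n + (h/2)·(k1 + k2).
0.000000: (-1.220000, 1.690000)
  k1 = (1.519144, -5.004766)
  predictor → (-0.885788, 0.588951)
  k2 = (0.049664, -1.474458)
  → (-1.047431, 0.977285)
(p(0.22), q(0.22)) ≈ (-1.0474, 0.9773)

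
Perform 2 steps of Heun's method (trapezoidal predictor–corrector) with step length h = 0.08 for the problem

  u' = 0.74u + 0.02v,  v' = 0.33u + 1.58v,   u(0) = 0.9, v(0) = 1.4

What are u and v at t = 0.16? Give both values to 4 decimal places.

Heun on (u,v): k1 = f(t_n, state_n); k2 = f(t_n + h, state_n + h·k1); state_{n+1} = state_n + (h/2)·(k1 + k2).
0.000000: (0.900000, 1.400000)
  k1 = (0.694000, 2.509000)
  predictor → (0.955520, 1.600720)
  k2 = (0.739099, 2.844459)
  → (0.957324, 1.614138)
0.080000: (0.957324, 1.614138)
  k1 = (0.740703, 2.866256)
  predictor → (1.016580, 1.843439)
  k2 = (0.789138, 3.248105)
  → (1.018518, 1.858713)
(u(0.16), v(0.16)) ≈ (1.0185, 1.8587)

1.0185, 1.8587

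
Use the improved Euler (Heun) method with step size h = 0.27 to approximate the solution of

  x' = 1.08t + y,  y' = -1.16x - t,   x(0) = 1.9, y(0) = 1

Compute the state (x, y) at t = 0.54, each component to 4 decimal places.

Heun on (x,y): k1 = f(t_n, state_n); k2 = f(t_n + h, state_n + h·k1); state_{n+1} = state_n + (h/2)·(k1 + k2).
0.000000: (1.900000, 1.000000)
  k1 = (1.000000, -2.204000)
  predictor → (2.170000, 0.404920)
  k2 = (0.696520, -2.787200)
  → (2.129030, 0.326188)
0.270000: (2.129030, 0.326188)
  k1 = (0.617788, -2.739675)
  predictor → (2.295833, -0.413524)
  k2 = (0.169676, -3.203166)
  → (2.235338, -0.476096)
(x(0.54), y(0.54)) ≈ (2.2353, -0.4761)

2.2353, -0.4761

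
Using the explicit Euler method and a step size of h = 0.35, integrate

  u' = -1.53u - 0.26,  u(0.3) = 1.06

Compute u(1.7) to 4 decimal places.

Euler: u_{n+1} = u_n + h·f(t_n, u_n).
t=0.300000, u=1.060000: f=-1.881800 → u ← 1.060000 + 0.35·(-1.881800) = 0.401370
t=0.650000, u=0.401370: f=-0.874096 → u ← 0.401370 + 0.35·(-0.874096) = 0.095436
t=1.000000, u=0.095436: f=-0.406018 → u ← 0.095436 + 0.35·(-0.406018) = -0.046670
t=1.350000, u=-0.046670: f=-0.188595 → u ← -0.046670 + 0.35·(-0.188595) = -0.112678
u(1.7) ≈ -0.1127

-0.1127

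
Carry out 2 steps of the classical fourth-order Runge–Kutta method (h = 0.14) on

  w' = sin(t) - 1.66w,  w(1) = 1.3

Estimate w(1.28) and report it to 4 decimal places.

1.0206

RK4: k1 = f(t_n, w_n); k2 = f(t_n + h/2, w_n + (h/2)·k1); k3 = f(t_n + h/2, w_n + (h/2)·k2); k4 = f(t_n + h, w_n + h·k3); w_{n+1} = w_n + (h/6)·(k1 + 2k2 + 2k3 + k4).
t=1.000000, w=1.300000:
  k1 = f(1.000000, 1.300000) = -1.316529
  k2 = f(1.070000, 1.207843) = -1.127819
  k3 = f(1.070000, 1.221053) = -1.149747
  k4 = f(1.140000, 1.139035) = -0.982165
  w ← 1.300000 + (0.14/6)·(k1 + 2k2 + 2k3 + k4) = 1.140077
t=1.140000, w=1.140077:
  k1 = f(1.140000, 1.140077) = -0.983895
  k2 = f(1.210000, 1.071205) = -0.842584
  k3 = f(1.210000, 1.081097) = -0.859004
  k4 = f(1.280000, 1.019817) = -0.734880
  w ← 1.140077 + (0.14/6)·(k1 + 2k2 + 2k3 + k4) = 1.020565
w(1.28) ≈ 1.0206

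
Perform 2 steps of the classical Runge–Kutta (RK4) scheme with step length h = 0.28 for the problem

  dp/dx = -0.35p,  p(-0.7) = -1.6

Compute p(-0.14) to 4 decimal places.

RK4: k1 = f(x_n, p_n); k2 = f(x_n + h/2, p_n + (h/2)·k1); k3 = f(x_n + h/2, p_n + (h/2)·k2); k4 = f(x_n + h, p_n + h·k3); p_{n+1} = p_n + (h/6)·(k1 + 2k2 + 2k3 + k4).
x=-0.700000, p=-1.600000:
  k1 = f(-0.700000, -1.600000) = 0.560000
  k2 = f(-0.560000, -1.521600) = 0.532560
  k3 = f(-0.560000, -1.525442) = 0.533905
  k4 = f(-0.420000, -1.450507) = 0.507677
  p ← -1.600000 + (0.28/6)·(k1 + 2k2 + 2k3 + k4) = -1.450638
x=-0.420000, p=-1.450638:
  k1 = f(-0.420000, -1.450638) = 0.507723
  k2 = f(-0.280000, -1.379557) = 0.482845
  k3 = f(-0.280000, -1.383040) = 0.484064
  k4 = f(-0.140000, -1.315100) = 0.460285
  p ← -1.450638 + (0.28/6)·(k1 + 2k2 + 2k3 + k4) = -1.315220
p(-0.14) ≈ -1.3152

-1.3152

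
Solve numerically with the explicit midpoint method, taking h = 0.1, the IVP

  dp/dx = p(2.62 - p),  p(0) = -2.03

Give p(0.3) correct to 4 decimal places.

Midpoint: k1 = f(x_n, p_n); k2 = f(x_n + h/2, p_n + (h/2)·k1); p_{n+1} = p_n + h·k2.
x=0.000000, p=-2.030000:
  k1 = f(0.000000, -2.030000) = -9.439500
  k2 = f(0.050000, -2.501975) = -12.815053
  p ← -2.030000 + 0.1·(-12.815053) = -3.311505
x=0.100000, p=-3.311505:
  k1 = f(0.100000, -3.311505) = -19.642212
  k2 = f(0.150000, -4.293616) = -29.684411
  p ← -3.311505 + 0.1·(-29.684411) = -6.279946
x=0.200000, p=-6.279946:
  k1 = f(0.200000, -6.279946) = -55.891188
  k2 = f(0.250000, -9.074506) = -106.121862
  p ← -6.279946 + 0.1·(-106.121862) = -16.892133
p(0.3) ≈ -16.8921

-16.8921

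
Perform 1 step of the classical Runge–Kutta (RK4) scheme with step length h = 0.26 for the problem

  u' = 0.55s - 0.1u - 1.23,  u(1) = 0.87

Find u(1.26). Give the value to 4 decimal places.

0.6916

RK4: k1 = f(s_n, u_n); k2 = f(s_n + h/2, u_n + (h/2)·k1); k3 = f(s_n + h/2, u_n + (h/2)·k2); k4 = f(s_n + h, u_n + h·k3); u_{n+1} = u_n + (h/6)·(k1 + 2k2 + 2k3 + k4).
s=1.000000, u=0.870000:
  k1 = f(1.000000, 0.870000) = -0.767000
  k2 = f(1.130000, 0.770290) = -0.685529
  k3 = f(1.130000, 0.780881) = -0.686588
  k4 = f(1.260000, 0.691487) = -0.606149
  u ← 0.870000 + (0.26/6)·(k1 + 2k2 + 2k3 + k4) = 0.691580
u(1.26) ≈ 0.6916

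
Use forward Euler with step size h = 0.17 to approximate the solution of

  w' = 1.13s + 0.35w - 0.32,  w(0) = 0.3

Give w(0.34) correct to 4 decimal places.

Euler: w_{n+1} = w_n + h·f(s_n, w_n).
s=0.000000, w=0.300000: f=-0.215000 → w ← 0.300000 + 0.17·(-0.215000) = 0.263450
s=0.170000, w=0.263450: f=-0.035693 → w ← 0.263450 + 0.17·(-0.035693) = 0.257382
w(0.34) ≈ 0.2574

0.2574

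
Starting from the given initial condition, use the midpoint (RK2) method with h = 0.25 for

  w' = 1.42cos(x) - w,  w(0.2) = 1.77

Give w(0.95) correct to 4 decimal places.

1.4313

Midpoint: k1 = f(x_n, w_n); k2 = f(x_n + h/2, w_n + (h/2)·k1); w_{n+1} = w_n + h·k2.
x=0.200000, w=1.770000:
  k1 = f(0.200000, 1.770000) = -0.378305
  k2 = f(0.325000, 1.722712) = -0.377048
  w ← 1.770000 + 0.25·(-0.377048) = 1.675738
x=0.450000, w=1.675738:
  k1 = f(0.450000, 1.675738) = -0.397103
  k2 = f(0.575000, 1.626100) = -0.434447
  w ← 1.675738 + 0.25·(-0.434447) = 1.567126
x=0.700000, w=1.567126:
  k1 = f(0.700000, 1.567126) = -0.481050
  k2 = f(0.825000, 1.506995) = -0.543444
  w ← 1.567126 + 0.25·(-0.543444) = 1.431265
w(0.95) ≈ 1.4313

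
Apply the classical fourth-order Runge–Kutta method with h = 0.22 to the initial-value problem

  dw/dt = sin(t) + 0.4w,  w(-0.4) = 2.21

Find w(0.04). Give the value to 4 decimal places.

RK4: k1 = f(t_n, w_n); k2 = f(t_n + h/2, w_n + (h/2)·k1); k3 = f(t_n + h/2, w_n + (h/2)·k2); k4 = f(t_n + h, w_n + h·k3); w_{n+1} = w_n + (h/6)·(k1 + 2k2 + 2k3 + k4).
t=-0.400000, w=2.210000:
  k1 = f(-0.400000, 2.210000) = 0.494582
  k2 = f(-0.290000, 2.264404) = 0.619809
  k3 = f(-0.290000, 2.278179) = 0.625319
  k4 = f(-0.180000, 2.347570) = 0.759999
  w ← 2.210000 + (0.22/6)·(k1 + 2k2 + 2k3 + k4) = 2.347311
t=-0.180000, w=2.347311:
  k1 = f(-0.180000, 2.347311) = 0.759895
  k2 = f(-0.070000, 2.430899) = 0.902417
  k3 = f(-0.070000, 2.446577) = 0.908688
  k4 = f(0.040000, 2.547222) = 1.058878
  w ← 2.347311 + (0.22/6)·(k1 + 2k2 + 2k3 + k4) = 2.546813
w(0.04) ≈ 2.5468

2.5468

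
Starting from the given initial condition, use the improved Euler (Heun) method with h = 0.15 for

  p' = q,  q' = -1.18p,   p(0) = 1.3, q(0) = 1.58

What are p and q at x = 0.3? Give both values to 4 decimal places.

Heun on (p,q): k1 = f(x_n, state_n); k2 = f(x_n + h, state_n + h·k1); state_{n+1} = state_n + (h/2)·(k1 + k2).
0.000000: (1.300000, 1.580000)
  k1 = (1.580000, -1.534000)
  predictor → (1.537000, 1.349900)
  k2 = (1.349900, -1.813660)
  → (1.519742, 1.328925)
0.150000: (1.519742, 1.328925)
  k1 = (1.328925, -1.793296)
  predictor → (1.719081, 1.059931)
  k2 = (1.059931, -2.028516)
  → (1.698907, 1.042290)
(p(0.3), q(0.3)) ≈ (1.6989, 1.0423)

1.6989, 1.0423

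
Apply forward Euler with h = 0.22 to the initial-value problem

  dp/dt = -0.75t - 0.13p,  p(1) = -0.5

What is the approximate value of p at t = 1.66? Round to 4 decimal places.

Euler: p_{n+1} = p_n + h·f(t_n, p_n).
t=1.000000, p=-0.500000: f=-0.685000 → p ← -0.500000 + 0.22·(-0.685000) = -0.650700
t=1.220000, p=-0.650700: f=-0.830409 → p ← -0.650700 + 0.22·(-0.830409) = -0.833390
t=1.440000, p=-0.833390: f=-0.971659 → p ← -0.833390 + 0.22·(-0.971659) = -1.047155
p(1.66) ≈ -1.0472

-1.0472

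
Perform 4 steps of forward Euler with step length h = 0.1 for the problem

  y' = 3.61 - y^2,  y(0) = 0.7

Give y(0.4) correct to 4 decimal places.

1.6150

Euler: y_{n+1} = y_n + h·f(t_n, y_n).
t=0.000000, y=0.700000: f=3.120000 → y ← 0.700000 + 0.1·3.120000 = 1.012000
t=0.100000, y=1.012000: f=2.585856 → y ← 1.012000 + 0.1·2.585856 = 1.270586
t=0.200000, y=1.270586: f=1.995612 → y ← 1.270586 + 0.1·1.995612 = 1.470147
t=0.300000, y=1.470147: f=1.448668 → y ← 1.470147 + 0.1·1.448668 = 1.615014
y(0.4) ≈ 1.6150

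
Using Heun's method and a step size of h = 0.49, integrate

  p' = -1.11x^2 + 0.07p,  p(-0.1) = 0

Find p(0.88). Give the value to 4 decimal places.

Heun: k1 = f(x_n, p_n); k2 = f(x_n + h, p_n + h·k1); p_{n+1} = p_n + (h/2)·(k1 + k2).
x=-0.100000, p=0.000000:
  k1 = f(-0.100000, 0.000000) = -0.011100
  k2 = f(0.390000, -0.005439) = -0.169212
  p ← 0.000000 + (0.49/2)·(-0.011100 + (-0.169212)) = -0.044176
x=0.390000, p=-0.044176:
  k1 = f(0.390000, -0.044176) = -0.171923
  k2 = f(0.880000, -0.128419) = -0.868573
  p ← -0.044176 + (0.49/2)·(-0.171923 + (-0.868573)) = -0.299098
p(0.88) ≈ -0.2991

-0.2991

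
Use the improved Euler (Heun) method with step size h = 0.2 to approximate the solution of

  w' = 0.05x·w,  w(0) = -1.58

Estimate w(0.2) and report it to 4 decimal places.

Heun: k1 = f(x_n, w_n); k2 = f(x_n + h, w_n + h·k1); w_{n+1} = w_n + (h/2)·(k1 + k2).
x=0.000000, w=-1.580000:
  k1 = f(0.000000, -1.580000) = 0.000000
  k2 = f(0.200000, -1.580000) = -0.015800
  w ← -1.580000 + (0.2/2)·(0.000000 + (-0.015800)) = -1.581580
w(0.2) ≈ -1.5816

-1.5816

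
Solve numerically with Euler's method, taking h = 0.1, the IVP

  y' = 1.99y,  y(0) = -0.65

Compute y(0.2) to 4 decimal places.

Euler: y_{n+1} = y_n + h·f(t_n, y_n).
t=0.000000, y=-0.650000: f=-1.293500 → y ← -0.650000 + 0.1·(-1.293500) = -0.779350
t=0.100000, y=-0.779350: f=-1.550906 → y ← -0.779350 + 0.1·(-1.550906) = -0.934441
y(0.2) ≈ -0.9344

-0.9344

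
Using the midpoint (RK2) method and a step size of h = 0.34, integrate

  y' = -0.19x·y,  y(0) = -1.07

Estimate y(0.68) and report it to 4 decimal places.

-1.0238

Midpoint: k1 = f(x_n, y_n); k2 = f(x_n + h/2, y_n + (h/2)·k1); y_{n+1} = y_n + h·k2.
x=0.000000, y=-1.070000:
  k1 = f(0.000000, -1.070000) = 0.000000
  k2 = f(0.170000, -1.070000) = 0.034561
  y ← -1.070000 + 0.34·0.034561 = -1.058249
x=0.340000, y=-1.058249:
  k1 = f(0.340000, -1.058249) = 0.068363
  k2 = f(0.510000, -1.046628) = 0.101418
  y ← -1.058249 + 0.34·0.101418 = -1.023767
y(0.68) ≈ -1.0238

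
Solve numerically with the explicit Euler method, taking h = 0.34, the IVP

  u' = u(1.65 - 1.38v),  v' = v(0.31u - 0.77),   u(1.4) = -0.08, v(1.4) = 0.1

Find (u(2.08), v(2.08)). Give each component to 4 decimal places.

Euler on (u,v): u_{n+1} = u_n + h·u', v_{n+1} = v_n + h·v'.
1.400000: (-0.080000, 0.100000); f=(-0.120960, -0.079480) → (-0.121126, 0.072977)
1.740000: (-0.121126, 0.072977); f=(-0.187660, -0.058932) → (-0.184931, 0.052940)
(u(2.08), v(2.08)) ≈ (-0.1849, 0.0529)

-0.1849, 0.0529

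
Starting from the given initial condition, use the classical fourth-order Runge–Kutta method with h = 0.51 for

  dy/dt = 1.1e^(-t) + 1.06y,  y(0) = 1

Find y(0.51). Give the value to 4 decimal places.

RK4: k1 = f(t_n, y_n); k2 = f(t_n + h/2, y_n + (h/2)·k1); k3 = f(t_n + h/2, y_n + (h/2)·k2); k4 = f(t_n + h, y_n + h·k3); y_{n+1} = y_n + (h/6)·(k1 + 2k2 + 2k3 + k4).
t=0.000000, y=1.000000:
  k1 = f(0.000000, 1.000000) = 2.160000
  k2 = f(0.255000, 1.550800) = 2.496256
  k3 = f(0.255000, 1.636545) = 2.587146
  k4 = f(0.510000, 2.319445) = 3.119156
  y ← 1.000000 + (0.51/6)·(k1 + 2k2 + 2k3 + k4) = 2.312907
y(0.51) ≈ 2.3129

2.3129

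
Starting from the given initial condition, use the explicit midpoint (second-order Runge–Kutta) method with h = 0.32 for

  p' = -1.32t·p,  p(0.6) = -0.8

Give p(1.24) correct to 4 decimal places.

-0.3641

Midpoint: k1 = f(t_n, p_n); k2 = f(t_n + h/2, p_n + (h/2)·k1); p_{n+1} = p_n + h·k2.
t=0.600000, p=-0.800000:
  k1 = f(0.600000, -0.800000) = 0.633600
  k2 = f(0.760000, -0.698624) = 0.700860
  p ← -0.800000 + 0.32·0.700860 = -0.575725
t=0.920000, p=-0.575725:
  k1 = f(0.920000, -0.575725) = 0.699160
  k2 = f(1.080000, -0.463859) = 0.661278
  p ← -0.575725 + 0.32·0.661278 = -0.364116
p(1.24) ≈ -0.3641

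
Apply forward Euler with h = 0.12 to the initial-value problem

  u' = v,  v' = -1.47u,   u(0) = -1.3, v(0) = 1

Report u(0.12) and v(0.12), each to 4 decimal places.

-1.1800, 1.2293

Euler on (u,v): u_{n+1} = u_n + h·u', v_{n+1} = v_n + h·v'.
0.000000: (-1.300000, 1.000000); f=(1.000000, 1.911000) → (-1.180000, 1.229320)
(u(0.12), v(0.12)) ≈ (-1.1800, 1.2293)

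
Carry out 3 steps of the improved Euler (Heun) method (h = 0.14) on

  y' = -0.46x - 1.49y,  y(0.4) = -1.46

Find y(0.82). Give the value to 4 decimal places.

-0.8760

Heun: k1 = f(x_n, y_n); k2 = f(x_n + h, y_n + h·k1); y_{n+1} = y_n + (h/2)·(k1 + k2).
x=0.400000, y=-1.460000:
  k1 = f(0.400000, -1.460000) = 1.991400
  k2 = f(0.540000, -1.181204) = 1.511594
  y ← -1.460000 + (0.14/2)·(1.991400 + 1.511594) = -1.214790
x=0.540000, y=-1.214790:
  k1 = f(0.540000, -1.214790) = 1.561638
  k2 = f(0.680000, -0.996161) = 1.171480
  y ← -1.214790 + (0.14/2)·(1.561638 + 1.171480) = -1.023472
x=0.680000, y=-1.023472:
  k1 = f(0.680000, -1.023472) = 1.212174
  k2 = f(0.820000, -0.853768) = 0.894914
  y ← -1.023472 + (0.14/2)·(1.212174 + 0.894914) = -0.875976
y(0.82) ≈ -0.8760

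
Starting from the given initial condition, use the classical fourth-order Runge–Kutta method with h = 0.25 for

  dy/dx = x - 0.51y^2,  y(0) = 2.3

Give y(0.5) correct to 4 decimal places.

1.5464

RK4: k1 = f(x_n, y_n); k2 = f(x_n + h/2, y_n + (h/2)·k1); k3 = f(x_n + h/2, y_n + (h/2)·k2); k4 = f(x_n + h, y_n + h·k3); y_{n+1} = y_n + (h/6)·(k1 + 2k2 + 2k3 + k4).
x=0.000000, y=2.300000:
  k1 = f(0.000000, 2.300000) = -2.697900
  k2 = f(0.125000, 1.962762) = -1.839743
  k3 = f(0.125000, 2.070032) = -2.060367
  k4 = f(0.250000, 1.784908) = -1.374808
  y ← 2.300000 + (0.25/6)·(k1 + 2k2 + 2k3 + k4) = 1.805295
x=0.250000, y=1.805295:
  k1 = f(0.250000, 1.805295) = -1.412135
  k2 = f(0.375000, 1.628778) = -0.977988
  k3 = f(0.375000, 1.683046) = -1.069649
  k4 = f(0.500000, 1.537883) = -0.706192
  y ← 1.805295 + (0.25/6)·(k1 + 2k2 + 2k3 + k4) = 1.546395
y(0.5) ≈ 1.5464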